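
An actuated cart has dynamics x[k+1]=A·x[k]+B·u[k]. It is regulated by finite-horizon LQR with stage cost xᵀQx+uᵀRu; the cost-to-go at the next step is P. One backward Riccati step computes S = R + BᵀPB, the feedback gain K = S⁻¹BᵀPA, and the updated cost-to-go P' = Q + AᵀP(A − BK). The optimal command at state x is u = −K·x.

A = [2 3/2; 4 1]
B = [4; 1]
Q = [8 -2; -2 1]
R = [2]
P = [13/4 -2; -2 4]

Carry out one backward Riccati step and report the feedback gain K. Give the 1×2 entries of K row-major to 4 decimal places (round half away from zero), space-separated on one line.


0.1429 0.2976

BᵀP = [11.0000 -4.0000]
S = R + BᵀPB = [2] + [40.0000] = [42.0000]
BᵀPA = [6.0000 12.5000]
K = S⁻¹·BᵀPA = [0.1429 0.2976]
A−BK = [1.4286 0.3095; 3.8571 0.7024]
AᵀP(A−BK) = [44.1429 7.9643; 7.9643 1.5923]
P' = Q + AᵀP(A−BK) = [52.1429 5.9643; 5.9643 2.5923]
tr(P') = 54.7351


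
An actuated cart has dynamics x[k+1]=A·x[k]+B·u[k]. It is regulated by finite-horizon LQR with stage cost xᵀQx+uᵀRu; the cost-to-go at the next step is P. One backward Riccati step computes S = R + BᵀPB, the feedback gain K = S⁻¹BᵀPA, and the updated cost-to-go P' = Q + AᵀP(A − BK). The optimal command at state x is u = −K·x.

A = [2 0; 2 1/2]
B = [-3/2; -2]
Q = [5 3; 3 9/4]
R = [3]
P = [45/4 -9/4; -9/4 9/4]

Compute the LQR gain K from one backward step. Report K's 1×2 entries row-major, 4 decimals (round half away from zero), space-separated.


BᵀP = [-12.3750 -1.1250]
S = R + BᵀPB = [3] + [20.8125] = [23.8125]
BᵀPA = [-27.0000 -0.5625]
K = S⁻¹·BᵀPA = [-1.1339 -0.0236]
A−BK = [0.2992 -0.0354; -0.2677 0.4528]
AᵀP(A−BK) = [5.3858 -0.6378; -0.6378 0.5492]
P' = Q + AᵀP(A−BK) = [10.3858 2.3622; 2.3622 2.7992]
tr(P') = 13.1850

-1.1339 -0.0236


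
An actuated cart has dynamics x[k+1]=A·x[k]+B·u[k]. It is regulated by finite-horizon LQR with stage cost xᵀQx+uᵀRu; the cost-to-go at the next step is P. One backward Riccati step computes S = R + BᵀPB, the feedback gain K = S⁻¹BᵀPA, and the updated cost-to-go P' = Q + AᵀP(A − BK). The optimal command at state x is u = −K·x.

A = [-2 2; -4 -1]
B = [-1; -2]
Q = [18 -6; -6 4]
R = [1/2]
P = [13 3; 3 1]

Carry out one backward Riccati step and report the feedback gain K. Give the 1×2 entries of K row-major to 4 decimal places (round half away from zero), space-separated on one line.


1.9661 -1.1186

BᵀP = [-19.0000 -5.0000]
S = R + BᵀPB = [1/2] + [29.0000] = [29.5000]
BᵀPA = [58.0000 -33.0000]
K = S⁻¹·BᵀPA = [1.9661 -1.1186]
A−BK = [-0.0339 0.8814; -0.0678 -3.2373]
AᵀP(A−BK) = [1.9661 -1.1186; -1.1186 4.0847]
P' = Q + AᵀP(A−BK) = [19.9661 -7.1186; -7.1186 8.0847]
tr(P') = 28.0508


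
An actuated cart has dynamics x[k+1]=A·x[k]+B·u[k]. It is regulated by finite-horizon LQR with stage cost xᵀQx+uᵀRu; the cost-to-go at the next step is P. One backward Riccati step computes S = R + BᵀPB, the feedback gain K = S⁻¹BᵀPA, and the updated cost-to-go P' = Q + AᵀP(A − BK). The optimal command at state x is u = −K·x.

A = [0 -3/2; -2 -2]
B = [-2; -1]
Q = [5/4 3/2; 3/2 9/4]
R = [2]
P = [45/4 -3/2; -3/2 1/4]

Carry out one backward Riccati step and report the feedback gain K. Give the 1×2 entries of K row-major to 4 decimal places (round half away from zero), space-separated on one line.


-0.1333 0.6303

BᵀP = [-21.0000 2.7500]
S = R + BᵀPB = [2] + [39.2500] = [41.2500]
BᵀPA = [-5.5000 26.0000]
K = S⁻¹·BᵀPA = [-0.1333 0.6303]
A−BK = [-0.2667 -0.2394; -2.1333 -1.3697]
AᵀP(A−BK) = [0.2667 -0.0333; -0.0333 0.9246]
P' = Q + AᵀP(A−BK) = [1.5167 1.4667; 1.4667 3.1746]
tr(P') = 4.6913


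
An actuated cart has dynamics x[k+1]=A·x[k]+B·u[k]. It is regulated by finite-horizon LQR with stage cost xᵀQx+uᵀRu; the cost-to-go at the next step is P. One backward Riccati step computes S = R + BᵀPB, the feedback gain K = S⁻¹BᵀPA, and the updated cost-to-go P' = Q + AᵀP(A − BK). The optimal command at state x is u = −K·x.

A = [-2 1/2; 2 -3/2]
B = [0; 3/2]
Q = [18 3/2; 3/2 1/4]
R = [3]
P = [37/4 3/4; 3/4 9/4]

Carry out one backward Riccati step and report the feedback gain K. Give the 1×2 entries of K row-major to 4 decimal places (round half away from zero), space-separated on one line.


BᵀP = [1.1250 3.3750]
S = R + BᵀPB = [3] + [5.0625] = [8.0625]
BᵀPA = [4.5000 -4.5000]
K = S⁻¹·BᵀPA = [0.5581 -0.5581]
A−BK = [-2.0000 0.5000; 1.1628 -0.6628]
AᵀP(A−BK) = [37.4884 -10.4884; -10.4884 3.7384]
P' = Q + AᵀP(A−BK) = [55.4884 -8.9884; -8.9884 3.9884]
tr(P') = 59.4767

0.5581 -0.5581


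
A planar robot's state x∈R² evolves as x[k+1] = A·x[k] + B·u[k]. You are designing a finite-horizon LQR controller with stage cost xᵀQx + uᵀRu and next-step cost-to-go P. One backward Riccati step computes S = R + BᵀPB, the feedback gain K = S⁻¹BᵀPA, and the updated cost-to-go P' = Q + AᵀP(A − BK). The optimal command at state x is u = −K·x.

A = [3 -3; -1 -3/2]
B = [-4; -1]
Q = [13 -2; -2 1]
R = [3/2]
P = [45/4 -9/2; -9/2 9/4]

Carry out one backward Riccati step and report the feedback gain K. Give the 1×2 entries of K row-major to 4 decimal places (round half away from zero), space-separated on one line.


BᵀP = [-40.5000 15.7500]
S = R + BᵀPB = [3/2] + [146.2500] = [147.7500]
BᵀPA = [-137.2500 97.8750]
K = S⁻¹·BᵀPA = [-0.9289 0.6624]
A−BK = [-0.7157 -0.3503; -1.9289 -0.8376]
AᵀP(A−BK) = [3.0038 -0.2056; -0.2056 0.9765]
P' = Q + AᵀP(A−BK) = [16.0038 -2.2056; -2.2056 1.9765]
tr(P') = 17.9803

-0.9289 0.6624


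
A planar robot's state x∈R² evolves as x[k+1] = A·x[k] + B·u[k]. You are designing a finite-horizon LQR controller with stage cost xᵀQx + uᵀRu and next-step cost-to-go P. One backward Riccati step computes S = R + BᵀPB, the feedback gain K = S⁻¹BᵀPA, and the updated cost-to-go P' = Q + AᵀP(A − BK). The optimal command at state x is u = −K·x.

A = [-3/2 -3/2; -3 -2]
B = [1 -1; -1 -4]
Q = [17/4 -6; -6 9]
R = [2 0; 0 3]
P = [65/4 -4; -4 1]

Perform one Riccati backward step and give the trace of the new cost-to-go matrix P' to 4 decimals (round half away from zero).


15.4379

BᵀP = [20.2500 -5.0000; -0.2500 0.0000]
S = R + BᵀPB = [2 0; 0 3] + [25.2500 -0.2500; -0.2500 0.2500] = [27.2500 -0.2500; -0.2500 3.2500]
BᵀPA = [-15.3750 -20.3750; 0.3750 0.3750]
K = S⁻¹·BᵀPA = [-0.5636 -0.7472; 0.0720 0.0579]
A−BK = [-0.8644 -0.6949; -3.2754 -2.5155]
AᵀP(A−BK) = [0.8708 1.0530; 1.0530 1.3171]
P' = Q + AᵀP(A−BK) = [5.1208 -4.9470; -4.9470 10.3171]
tr(P') = 15.4379


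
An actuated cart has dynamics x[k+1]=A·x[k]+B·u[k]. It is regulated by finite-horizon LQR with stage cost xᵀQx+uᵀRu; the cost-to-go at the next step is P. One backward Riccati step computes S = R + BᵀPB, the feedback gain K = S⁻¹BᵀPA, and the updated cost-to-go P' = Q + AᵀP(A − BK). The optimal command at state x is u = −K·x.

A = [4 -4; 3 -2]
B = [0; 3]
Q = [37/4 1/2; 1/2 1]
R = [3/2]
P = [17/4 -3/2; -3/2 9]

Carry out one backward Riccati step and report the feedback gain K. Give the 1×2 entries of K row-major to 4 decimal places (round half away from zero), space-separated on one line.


BᵀP = [-4.5000 27.0000]
S = R + BᵀPB = [3/2] + [81.0000] = [82.5000]
BᵀPA = [63.0000 -36.0000]
K = S⁻¹·BᵀPA = [0.7636 -0.4364]
A−BK = [4.0000 -4.0000; 0.7091 -0.6909]
AᵀP(A−BK) = [64.8909 -64.5091; -64.5091 64.2909]
P' = Q + AᵀP(A−BK) = [74.1409 -64.0091; -64.0091 65.2909]
tr(P') = 139.4318

0.7636 -0.4364


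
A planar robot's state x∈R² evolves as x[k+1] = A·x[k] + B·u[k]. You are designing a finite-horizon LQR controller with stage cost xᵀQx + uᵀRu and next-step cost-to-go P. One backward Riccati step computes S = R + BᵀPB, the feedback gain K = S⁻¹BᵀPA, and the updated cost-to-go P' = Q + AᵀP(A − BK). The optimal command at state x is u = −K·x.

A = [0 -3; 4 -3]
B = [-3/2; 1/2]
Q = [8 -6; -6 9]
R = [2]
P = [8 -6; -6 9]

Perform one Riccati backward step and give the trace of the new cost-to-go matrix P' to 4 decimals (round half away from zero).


112.0400

BᵀP = [-15.0000 13.5000]
S = R + BᵀPB = [2] + [29.2500] = [31.2500]
BᵀPA = [54.0000 4.5000]
K = S⁻¹·BᵀPA = [1.7280 0.1440]
A−BK = [2.5920 -2.7840; 3.1360 -3.0720]
AᵀP(A−BK) = [50.6880 -43.7760; -43.7760 44.3520]
P' = Q + AᵀP(A−BK) = [58.6880 -49.7760; -49.7760 53.3520]
tr(P') = 112.0400


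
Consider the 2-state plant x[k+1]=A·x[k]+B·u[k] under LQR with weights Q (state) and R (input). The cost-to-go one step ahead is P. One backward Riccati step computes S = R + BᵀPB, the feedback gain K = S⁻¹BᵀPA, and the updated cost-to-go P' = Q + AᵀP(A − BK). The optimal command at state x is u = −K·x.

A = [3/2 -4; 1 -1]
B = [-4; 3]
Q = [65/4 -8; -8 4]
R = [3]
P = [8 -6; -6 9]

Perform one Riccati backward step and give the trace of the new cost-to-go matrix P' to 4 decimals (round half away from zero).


54.2697

BᵀP = [-50.0000 51.0000]
S = R + BᵀPB = [3] + [353.0000] = [356.0000]
BᵀPA = [-24.0000 149.0000]
K = S⁻¹·BᵀPA = [-0.0674 0.4185]
A−BK = [1.2303 -2.3258; 1.2022 -2.2556]
AᵀP(A−BK) = [7.3820 -13.9551; -13.9551 26.6376]
P' = Q + AᵀP(A−BK) = [23.6320 -21.9551; -21.9551 30.6376]
tr(P') = 54.2697


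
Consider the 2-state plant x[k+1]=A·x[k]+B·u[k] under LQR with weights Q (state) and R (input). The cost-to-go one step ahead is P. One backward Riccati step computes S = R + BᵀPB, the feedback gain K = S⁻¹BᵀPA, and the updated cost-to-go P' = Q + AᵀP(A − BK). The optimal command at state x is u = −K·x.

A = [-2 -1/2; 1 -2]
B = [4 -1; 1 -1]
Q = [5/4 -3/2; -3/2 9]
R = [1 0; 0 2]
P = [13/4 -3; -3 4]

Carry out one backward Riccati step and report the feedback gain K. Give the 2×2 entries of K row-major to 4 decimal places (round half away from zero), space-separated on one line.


BᵀP = [10.0000 -8.0000; -0.2500 -1.0000]
S = R + BᵀPB = [1 0; 0 2] + [32.0000 -2.0000; -2.0000 1.2500] = [33.0000 -2.0000; -2.0000 3.2500]
BᵀPA = [-28.0000 11.0000; -0.5000 2.1250]
K = S⁻¹·BᵀPA = [-0.8910 0.3874; -0.7022 0.8923]
A−BK = [0.8620 -1.1574; 1.1889 -1.4952]
AᵀP(A−BK) = [3.6998 -3.9564; -3.9564 4.6550]
P' = Q + AᵀP(A−BK) = [4.9498 -5.4564; -5.4564 13.6550]
tr(P') = 18.6047

-0.8910 0.3874 -0.7022 0.8923


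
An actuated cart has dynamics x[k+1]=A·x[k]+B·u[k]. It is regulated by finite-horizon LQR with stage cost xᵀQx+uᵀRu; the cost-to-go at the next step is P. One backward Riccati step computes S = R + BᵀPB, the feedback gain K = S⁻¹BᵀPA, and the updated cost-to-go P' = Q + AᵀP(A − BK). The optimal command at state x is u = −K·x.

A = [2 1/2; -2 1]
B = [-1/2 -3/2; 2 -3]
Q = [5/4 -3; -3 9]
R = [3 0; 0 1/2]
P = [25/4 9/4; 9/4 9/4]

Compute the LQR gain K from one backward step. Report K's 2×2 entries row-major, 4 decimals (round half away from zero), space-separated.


-1.0457 0.0058 -0.4494 -0.3290

BᵀP = [1.3750 3.3750; -16.1250 -10.1250]
S = R + BᵀPB = [3 0; 0 1/2] + [6.0625 -12.1875; -12.1875 54.5625] = [9.0625 -12.1875; -12.1875 55.0625]
BᵀPA = [-4.0000 4.0625; -12.0000 -18.1875]
K = S⁻¹·BᵀPA = [-1.0457 0.0058; -0.4494 -0.3290]
A−BK = [0.8030 0.0094; -1.2567 0.0013]
AᵀP(A−BK) = [6.4243 0.0749; 0.0749 0.0548]
P' = Q + AᵀP(A−BK) = [7.6743 -2.9251; -2.9251 9.0548]
tr(P') = 16.7291


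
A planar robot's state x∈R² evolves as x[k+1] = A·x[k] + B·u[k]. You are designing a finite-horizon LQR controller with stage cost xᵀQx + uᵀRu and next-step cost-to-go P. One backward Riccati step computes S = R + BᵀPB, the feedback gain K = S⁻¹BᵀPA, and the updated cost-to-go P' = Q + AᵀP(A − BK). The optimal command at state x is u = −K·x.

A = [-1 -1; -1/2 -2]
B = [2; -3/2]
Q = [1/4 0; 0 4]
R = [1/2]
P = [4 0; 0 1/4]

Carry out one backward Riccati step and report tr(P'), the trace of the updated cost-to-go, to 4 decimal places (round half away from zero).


6.6548

BᵀP = [8.0000 -0.3750]
S = R + BᵀPB = [1/2] + [16.5625] = [17.0625]
BᵀPA = [-7.8125 -7.2500]
K = S⁻¹·BᵀPA = [-0.4579 -0.4249]
A−BK = [-0.0842 -0.1502; -1.1868 -2.6374]
AᵀP(A−BK) = [0.4853 0.9304; 0.9304 1.9194]
P' = Q + AᵀP(A−BK) = [0.7353 0.9304; 0.9304 5.9194]
tr(P') = 6.6548


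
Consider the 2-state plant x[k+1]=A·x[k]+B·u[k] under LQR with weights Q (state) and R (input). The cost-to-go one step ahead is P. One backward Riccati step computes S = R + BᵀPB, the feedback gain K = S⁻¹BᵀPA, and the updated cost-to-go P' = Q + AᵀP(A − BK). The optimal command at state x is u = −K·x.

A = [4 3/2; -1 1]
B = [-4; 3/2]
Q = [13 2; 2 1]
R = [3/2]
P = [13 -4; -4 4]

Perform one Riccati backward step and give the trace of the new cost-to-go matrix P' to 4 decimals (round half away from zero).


21.3100

BᵀP = [-58.0000 22.0000]
S = R + BᵀPB = [3/2] + [265.0000] = [266.5000]
BᵀPA = [-254.0000 -65.0000]
K = S⁻¹·BᵀPA = [-0.9531 -0.2439]
A−BK = [0.1876 0.5244; 0.4296 1.3659]
AᵀP(A−BK) = [1.9137 2.0488; 2.0488 5.3963]
P' = Q + AᵀP(A−BK) = [14.9137 4.0488; 4.0488 6.3963]
tr(P') = 21.3100


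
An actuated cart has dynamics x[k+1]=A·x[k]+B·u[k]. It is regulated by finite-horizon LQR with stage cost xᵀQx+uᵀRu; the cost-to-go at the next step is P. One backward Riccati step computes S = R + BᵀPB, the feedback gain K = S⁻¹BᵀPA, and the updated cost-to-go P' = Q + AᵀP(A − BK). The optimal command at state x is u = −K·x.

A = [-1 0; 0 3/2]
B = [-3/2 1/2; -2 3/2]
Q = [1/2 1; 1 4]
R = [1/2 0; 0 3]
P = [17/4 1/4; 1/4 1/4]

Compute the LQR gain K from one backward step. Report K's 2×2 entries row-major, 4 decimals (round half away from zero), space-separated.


BᵀP = [-6.8750 -0.8750; 2.5000 0.5000]
S = R + BᵀPB = [1/2 0; 0 3] + [12.0625 -4.7500; -4.7500 2.0000] = [12.5625 -4.7500; -4.7500 5.0000]
BᵀPA = [6.8750 -1.3125; -2.5000 0.7500]
K = S⁻¹·BᵀPA = [0.5590 -0.0745; 0.0311 0.0792]
A−BK = [-0.1770 -0.1514; 1.0714 1.2321]
AᵀP(A−BK) = [0.4845 0.3354; 0.3354 0.4053]
P' = Q + AᵀP(A−BK) = [0.9845 1.3354; 1.3354 4.4053]
tr(P') = 5.3898

0.5590 -0.0745 0.0311 0.0792


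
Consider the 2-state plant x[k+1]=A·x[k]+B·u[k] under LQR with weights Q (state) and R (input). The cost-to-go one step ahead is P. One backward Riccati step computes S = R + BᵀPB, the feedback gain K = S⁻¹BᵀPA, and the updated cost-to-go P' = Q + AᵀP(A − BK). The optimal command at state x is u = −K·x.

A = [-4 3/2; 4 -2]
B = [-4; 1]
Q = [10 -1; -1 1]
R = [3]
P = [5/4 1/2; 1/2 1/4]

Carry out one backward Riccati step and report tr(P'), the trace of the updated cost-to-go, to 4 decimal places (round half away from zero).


BᵀP = [-4.5000 -1.7500]
S = R + BᵀPB = [3] + [16.2500] = [19.2500]
BᵀPA = [11.0000 -3.2500]
K = S⁻¹·BᵀPA = [0.5714 -0.1688]
A−BK = [-1.7143 0.8247; 3.4286 -1.8312]
AᵀP(A−BK) = [1.7143 -0.6429; -0.6429 0.2638]
P' = Q + AᵀP(A−BK) = [11.7143 -1.6429; -1.6429 1.2638]
tr(P') = 12.9781

12.9781


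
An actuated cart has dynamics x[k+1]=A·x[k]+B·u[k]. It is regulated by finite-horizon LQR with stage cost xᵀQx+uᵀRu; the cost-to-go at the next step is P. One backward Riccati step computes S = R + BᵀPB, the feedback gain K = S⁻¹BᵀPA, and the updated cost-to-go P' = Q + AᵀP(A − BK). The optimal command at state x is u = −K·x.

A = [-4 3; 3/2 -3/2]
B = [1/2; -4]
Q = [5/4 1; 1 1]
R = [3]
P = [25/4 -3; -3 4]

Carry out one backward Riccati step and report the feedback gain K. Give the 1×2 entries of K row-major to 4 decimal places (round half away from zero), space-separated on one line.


-1.0768 0.8891

BᵀP = [15.1250 -17.5000]
S = R + BᵀPB = [3] + [77.5625] = [80.5625]
BᵀPA = [-86.7500 71.6250]
K = S⁻¹·BᵀPA = [-1.0768 0.8891]
A−BK = [-3.4616 2.5555; -2.8072 2.0562]
AᵀP(A−BK) = [51.5873 -38.3739; -38.3739 28.5710]
P' = Q + AᵀP(A−BK) = [52.8373 -37.3739; -37.3739 29.5710]
tr(P') = 82.4083


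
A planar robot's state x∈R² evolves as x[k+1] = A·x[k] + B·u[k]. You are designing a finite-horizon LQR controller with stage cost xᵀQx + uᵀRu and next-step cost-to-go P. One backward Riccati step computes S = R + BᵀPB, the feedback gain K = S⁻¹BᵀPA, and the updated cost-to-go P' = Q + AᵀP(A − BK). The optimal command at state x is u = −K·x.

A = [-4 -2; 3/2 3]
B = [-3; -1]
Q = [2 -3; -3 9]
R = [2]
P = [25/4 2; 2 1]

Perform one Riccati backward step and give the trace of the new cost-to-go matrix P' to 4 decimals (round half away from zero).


BᵀP = [-20.7500 -7.0000]
S = R + BᵀPB = [2] + [69.2500] = [71.2500]
BᵀPA = [72.5000 20.5000]
K = S⁻¹·BᵀPA = [1.0175 0.2877]
A−BK = [-0.9474 -1.1368; 2.5175 3.2877]
AᵀP(A−BK) = [4.4781 3.6404; 3.6404 4.1018]
P' = Q + AᵀP(A−BK) = [6.4781 0.6404; 0.6404 13.1018]
tr(P') = 19.5798

19.5798


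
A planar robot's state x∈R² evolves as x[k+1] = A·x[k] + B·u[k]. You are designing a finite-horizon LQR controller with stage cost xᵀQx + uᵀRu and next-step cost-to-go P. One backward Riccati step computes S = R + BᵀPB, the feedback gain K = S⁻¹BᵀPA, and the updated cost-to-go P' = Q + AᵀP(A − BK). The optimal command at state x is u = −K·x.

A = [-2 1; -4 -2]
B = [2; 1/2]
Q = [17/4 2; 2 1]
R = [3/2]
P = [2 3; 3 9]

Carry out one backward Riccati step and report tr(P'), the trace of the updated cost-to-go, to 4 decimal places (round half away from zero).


BᵀP = [5.5000 10.5000]
S = R + BᵀPB = [3/2] + [16.2500] = [17.7500]
BᵀPA = [-53.0000 -15.5000]
K = S⁻¹·BᵀPA = [-2.9859 -0.8732]
A−BK = [3.9718 2.7465; -2.5070 -1.5634]
AᵀP(A−BK) = [41.7465 21.7183; 21.7183 12.4648]
P' = Q + AᵀP(A−BK) = [45.9965 23.7183; 23.7183 13.4648]
tr(P') = 59.4613

59.4613


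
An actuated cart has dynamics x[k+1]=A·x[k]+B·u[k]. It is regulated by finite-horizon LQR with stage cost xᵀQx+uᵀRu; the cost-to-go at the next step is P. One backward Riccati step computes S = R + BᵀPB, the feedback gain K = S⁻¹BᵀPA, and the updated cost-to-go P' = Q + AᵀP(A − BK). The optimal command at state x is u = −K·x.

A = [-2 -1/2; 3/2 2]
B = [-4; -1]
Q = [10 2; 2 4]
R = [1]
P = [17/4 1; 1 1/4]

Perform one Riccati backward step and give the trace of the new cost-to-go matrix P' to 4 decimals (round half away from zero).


BᵀP = [-18.0000 -4.2500]
S = R + BᵀPB = [1] + [76.2500] = [77.2500]
BᵀPA = [29.6250 0.5000]
K = S⁻¹·BᵀPA = [0.3835 0.0065]
A−BK = [-0.4660 -0.4741; 1.8835 2.0065]
AᵀP(A−BK) = [0.2015 0.0583; 0.0583 0.0593]
P' = Q + AᵀP(A−BK) = [10.2015 2.0583; 2.0583 4.0593]
tr(P') = 14.2607

14.2607


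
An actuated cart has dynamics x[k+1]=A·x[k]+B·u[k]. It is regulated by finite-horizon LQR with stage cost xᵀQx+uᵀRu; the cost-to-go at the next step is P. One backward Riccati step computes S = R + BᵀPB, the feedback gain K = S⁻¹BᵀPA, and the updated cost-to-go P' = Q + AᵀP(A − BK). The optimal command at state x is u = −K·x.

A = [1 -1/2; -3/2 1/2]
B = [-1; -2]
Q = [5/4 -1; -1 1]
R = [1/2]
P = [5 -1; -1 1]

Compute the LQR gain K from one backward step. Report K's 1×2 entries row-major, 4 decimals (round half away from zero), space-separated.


-0.2727 0.1818

BᵀP = [-3.0000 -1.0000]
S = R + BᵀPB = [1/2] + [5.0000] = [5.5000]
BᵀPA = [-1.5000 1.0000]
K = S⁻¹·BᵀPA = [-0.2727 0.1818]
A−BK = [0.7273 -0.3182; -2.0455 0.8636]
AᵀP(A−BK) = [9.8409 -4.2273; -4.2273 1.8182]
P' = Q + AᵀP(A−BK) = [11.0909 -5.2273; -5.2273 2.8182]
tr(P') = 13.9091


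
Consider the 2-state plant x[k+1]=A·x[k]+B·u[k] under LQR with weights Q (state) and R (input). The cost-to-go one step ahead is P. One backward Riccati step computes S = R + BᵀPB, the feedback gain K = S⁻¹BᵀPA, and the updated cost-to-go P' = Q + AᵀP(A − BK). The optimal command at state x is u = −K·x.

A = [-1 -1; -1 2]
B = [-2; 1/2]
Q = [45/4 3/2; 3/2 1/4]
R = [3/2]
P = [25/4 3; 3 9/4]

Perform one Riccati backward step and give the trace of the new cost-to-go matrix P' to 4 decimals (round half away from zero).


17.2107

BᵀP = [-11.0000 -4.8750]
S = R + BᵀPB = [3/2] + [19.5625] = [21.0625]
BᵀPA = [15.8750 1.2500]
K = S⁻¹·BᵀPA = [0.7537 0.0593]
A−BK = [0.5074 -0.8813; -1.3769 1.9703]
AᵀP(A−BK) = [2.5349 -2.1921; -2.1921 3.1758]
P' = Q + AᵀP(A−BK) = [13.7849 -0.6921; -0.6921 3.4258]
tr(P') = 17.2107


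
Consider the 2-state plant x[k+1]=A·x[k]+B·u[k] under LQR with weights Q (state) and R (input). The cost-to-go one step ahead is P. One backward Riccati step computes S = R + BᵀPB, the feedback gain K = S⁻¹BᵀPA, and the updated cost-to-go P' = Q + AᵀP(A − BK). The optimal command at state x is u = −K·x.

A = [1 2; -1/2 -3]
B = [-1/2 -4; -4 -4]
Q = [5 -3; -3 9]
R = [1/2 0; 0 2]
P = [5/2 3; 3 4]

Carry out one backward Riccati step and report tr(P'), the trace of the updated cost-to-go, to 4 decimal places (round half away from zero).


14.9886

BᵀP = [-13.2500 -17.5000; -22.0000 -28.0000]
S = R + BᵀPB = [1/2 0; 0 2] + [76.6250 123.0000; 123.0000 200.0000] = [77.1250 123.0000; 123.0000 202.0000]
BᵀPA = [-4.5000 26.0000; -8.0000 40.0000]
K = S⁻¹·BᵀPA = [0.1666 0.7374; -0.1410 -0.2510]
A−BK = [0.5192 1.3648; -0.3978 -1.0544]
AᵀP(A−BK) = [0.1213 0.3104; 0.3104 0.8673]
P' = Q + AᵀP(A−BK) = [5.1213 -2.6896; -2.6896 9.8673]
tr(P') = 14.9886


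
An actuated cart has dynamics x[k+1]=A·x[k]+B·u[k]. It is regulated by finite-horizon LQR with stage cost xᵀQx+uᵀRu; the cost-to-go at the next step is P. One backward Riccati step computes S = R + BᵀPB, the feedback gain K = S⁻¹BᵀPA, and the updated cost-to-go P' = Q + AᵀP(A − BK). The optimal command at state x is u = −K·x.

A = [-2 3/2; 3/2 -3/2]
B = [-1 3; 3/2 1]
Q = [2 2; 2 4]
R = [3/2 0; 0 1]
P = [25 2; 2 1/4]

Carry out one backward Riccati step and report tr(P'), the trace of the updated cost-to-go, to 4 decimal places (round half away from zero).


7.0674

BᵀP = [-22.0000 -1.6250; 77.0000 6.2500]
S = R + BᵀPB = [3/2 0; 0 1] + [19.5625 -67.6250; -67.6250 237.2500] = [21.0625 -67.6250; -67.6250 238.2500]
BᵀPA = [41.5625 -30.5625; -144.6250 106.1250]
K = S⁻¹·BᵀPA = [0.2742 -0.2355; -0.5292 0.3786]
A−BK = [-0.1382 0.1287; 1.6180 -1.5253]
AᵀP(A−BK) = [0.6303 -0.5208; -0.5208 0.4370]
P' = Q + AᵀP(A−BK) = [2.6303 1.4792; 1.4792 4.4370]
tr(P') = 7.0674


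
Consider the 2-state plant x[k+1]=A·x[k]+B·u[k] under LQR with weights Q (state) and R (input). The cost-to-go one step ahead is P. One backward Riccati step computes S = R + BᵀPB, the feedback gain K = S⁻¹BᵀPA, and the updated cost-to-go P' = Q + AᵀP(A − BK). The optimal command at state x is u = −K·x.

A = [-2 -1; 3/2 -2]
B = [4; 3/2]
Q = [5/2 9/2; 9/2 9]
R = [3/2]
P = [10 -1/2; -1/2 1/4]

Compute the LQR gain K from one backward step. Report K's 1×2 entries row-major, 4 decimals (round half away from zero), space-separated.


BᵀP = [39.2500 -1.6250]
S = R + BᵀPB = [3/2] + [154.5625] = [156.0625]
BᵀPA = [-80.9375 -36.0000]
K = S⁻¹·BᵀPA = [-0.5186 -0.2307]
A−BK = [0.0745 -0.0773; 2.2779 -1.6540]
AᵀP(A−BK) = [1.5865 -0.6704; -0.6704 0.6956]
P' = Q + AᵀP(A−BK) = [4.0865 3.8296; 3.8296 9.6956]
tr(P') = 13.7821

-0.5186 -0.2307


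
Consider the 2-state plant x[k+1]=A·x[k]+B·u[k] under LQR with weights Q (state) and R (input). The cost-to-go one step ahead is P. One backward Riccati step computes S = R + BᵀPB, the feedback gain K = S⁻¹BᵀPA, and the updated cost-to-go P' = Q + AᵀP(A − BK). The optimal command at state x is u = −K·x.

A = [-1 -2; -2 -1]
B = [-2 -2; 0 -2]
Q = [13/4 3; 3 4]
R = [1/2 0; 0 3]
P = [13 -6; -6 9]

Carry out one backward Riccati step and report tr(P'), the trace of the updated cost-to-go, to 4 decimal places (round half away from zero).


10.8313

BᵀP = [-26.0000 12.0000; -14.0000 -6.0000]
S = R + BᵀPB = [1/2 0; 0 3] + [52.0000 28.0000; 28.0000 40.0000] = [52.5000 28.0000; 28.0000 43.0000]
BᵀPA = [2.0000 40.0000; 26.0000 34.0000]
K = S⁻¹·BᵀPA = [-0.4357 0.5212; 0.8884 0.4513]
A−BK = [-0.0947 -0.0550; -0.2233 -0.0974]
AᵀP(A−BK) = [2.7740 1.2236; 1.2236 0.8073]
P' = Q + AᵀP(A−BK) = [6.0240 4.2236; 4.2236 4.8073]
tr(P') = 10.8313


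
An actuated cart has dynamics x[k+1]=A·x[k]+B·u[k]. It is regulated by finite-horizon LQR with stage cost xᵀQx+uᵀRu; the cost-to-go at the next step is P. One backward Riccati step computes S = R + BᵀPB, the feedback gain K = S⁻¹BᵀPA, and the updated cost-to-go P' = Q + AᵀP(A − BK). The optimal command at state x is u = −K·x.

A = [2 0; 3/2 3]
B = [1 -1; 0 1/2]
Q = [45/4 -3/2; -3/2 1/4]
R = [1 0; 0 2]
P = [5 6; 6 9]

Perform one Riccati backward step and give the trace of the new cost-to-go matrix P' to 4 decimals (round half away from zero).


BᵀP = [5.0000 6.0000; -2.0000 -1.5000]
S = R + BᵀPB = [1 0; 0 2] + [5.0000 -2.0000; -2.0000 1.2500] = [6.0000 -2.0000; -2.0000 3.2500]
BᵀPA = [19.0000 18.0000; -6.2500 -4.5000]
K = S⁻¹·BᵀPA = [3.1774 3.1935; 0.0323 0.5806]
A−BK = [-1.1452 -2.6129; 1.4839 2.7097]
AᵀP(A−BK) = [16.0806 19.4516; 19.4516 26.1290]
P' = Q + AᵀP(A−BK) = [27.3306 17.9516; 17.9516 26.3790]
tr(P') = 53.7097

53.7097


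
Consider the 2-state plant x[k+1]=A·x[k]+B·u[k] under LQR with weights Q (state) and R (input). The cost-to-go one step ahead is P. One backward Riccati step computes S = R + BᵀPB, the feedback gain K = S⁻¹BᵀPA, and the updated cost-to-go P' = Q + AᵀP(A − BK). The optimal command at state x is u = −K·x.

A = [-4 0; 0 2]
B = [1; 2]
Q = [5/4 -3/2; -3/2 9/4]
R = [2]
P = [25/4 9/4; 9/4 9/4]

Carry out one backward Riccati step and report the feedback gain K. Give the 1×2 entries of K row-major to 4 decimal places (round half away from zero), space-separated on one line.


-1.6381 0.5143

BᵀP = [10.7500 6.7500]
S = R + BᵀPB = [2] + [24.2500] = [26.2500]
BᵀPA = [-43.0000 13.5000]
K = S⁻¹·BᵀPA = [-1.6381 0.5143]
A−BK = [-2.3619 -0.5143; 3.2762 0.9714]
AᵀP(A−BK) = [29.5619 4.1143; 4.1143 2.0571]
P' = Q + AᵀP(A−BK) = [30.8119 2.6143; 2.6143 4.3071]
tr(P') = 35.1190


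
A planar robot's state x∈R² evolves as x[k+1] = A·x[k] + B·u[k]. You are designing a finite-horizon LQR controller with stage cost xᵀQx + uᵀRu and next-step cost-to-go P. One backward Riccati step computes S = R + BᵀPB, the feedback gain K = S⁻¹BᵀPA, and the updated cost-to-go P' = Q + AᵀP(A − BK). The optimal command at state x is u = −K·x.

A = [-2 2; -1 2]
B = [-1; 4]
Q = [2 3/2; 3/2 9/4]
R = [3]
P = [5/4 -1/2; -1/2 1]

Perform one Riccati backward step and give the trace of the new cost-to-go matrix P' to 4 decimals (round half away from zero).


BᵀP = [-3.2500 4.5000]
S = R + BᵀPB = [3] + [21.2500] = [24.2500]
BᵀPA = [2.0000 2.5000]
K = S⁻¹·BᵀPA = [0.0825 0.1031]
A−BK = [-1.9175 2.1031; -1.3299 1.5876]
AᵀP(A−BK) = [3.8351 -4.2062; -4.2062 4.7423]
P' = Q + AᵀP(A−BK) = [5.8351 -2.7062; -2.7062 6.9923]
tr(P') = 12.8273

12.8273


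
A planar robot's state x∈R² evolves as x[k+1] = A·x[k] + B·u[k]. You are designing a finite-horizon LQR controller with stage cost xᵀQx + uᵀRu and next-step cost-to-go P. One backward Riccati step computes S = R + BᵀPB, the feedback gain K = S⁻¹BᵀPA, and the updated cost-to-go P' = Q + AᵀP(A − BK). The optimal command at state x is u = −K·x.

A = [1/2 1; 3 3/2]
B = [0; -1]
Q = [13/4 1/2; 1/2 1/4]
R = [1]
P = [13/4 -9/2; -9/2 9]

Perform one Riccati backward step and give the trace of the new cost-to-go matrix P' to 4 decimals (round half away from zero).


BᵀP = [4.5000 -9.0000]
S = R + BᵀPB = [1] + [9.0000] = [10.0000]
BᵀPA = [-24.7500 -9.0000]
K = S⁻¹·BᵀPA = [-2.4750 -0.9000]
A−BK = [0.5000 1.0000; 0.5250 0.6000]
AᵀP(A−BK) = [7.0563 2.9750; 2.9750 1.9000]
P' = Q + AᵀP(A−BK) = [10.3063 3.4750; 3.4750 2.1500]
tr(P') = 12.4563

12.4563


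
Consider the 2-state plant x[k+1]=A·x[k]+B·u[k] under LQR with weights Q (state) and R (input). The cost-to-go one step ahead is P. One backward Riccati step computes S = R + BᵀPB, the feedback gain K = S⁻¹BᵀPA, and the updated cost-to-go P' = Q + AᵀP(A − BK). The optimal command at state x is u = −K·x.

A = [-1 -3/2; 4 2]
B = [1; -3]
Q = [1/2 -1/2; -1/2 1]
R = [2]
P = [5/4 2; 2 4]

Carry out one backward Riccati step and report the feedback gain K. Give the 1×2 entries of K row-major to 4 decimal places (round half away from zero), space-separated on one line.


-1.2936 -0.4725

BᵀP = [-4.7500 -10.0000]
S = R + BᵀPB = [2] + [25.2500] = [27.2500]
BᵀPA = [-35.2500 -12.8750]
K = S⁻¹·BᵀPA = [-1.2936 -0.4725]
A−BK = [0.2936 -1.0275; 0.1193 0.5826]
AᵀP(A−BK) = [3.6514 1.2202; 1.2202 0.7294]
P' = Q + AᵀP(A−BK) = [4.1514 0.7202; 0.7202 1.7294]
tr(P') = 5.8807


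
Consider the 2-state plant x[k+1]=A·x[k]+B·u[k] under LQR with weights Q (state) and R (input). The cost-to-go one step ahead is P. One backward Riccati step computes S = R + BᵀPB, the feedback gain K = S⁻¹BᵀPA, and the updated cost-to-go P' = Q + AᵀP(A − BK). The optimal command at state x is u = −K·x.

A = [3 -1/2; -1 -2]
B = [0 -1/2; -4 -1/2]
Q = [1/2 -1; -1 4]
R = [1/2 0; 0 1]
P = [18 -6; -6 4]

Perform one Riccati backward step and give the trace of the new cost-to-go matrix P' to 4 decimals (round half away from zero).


30.7950

BᵀP = [24.0000 -16.0000; -6.0000 1.0000]
S = R + BᵀPB = [1/2 0; 0 1] + [64.0000 -4.0000; -4.0000 2.5000] = [64.5000 -4.0000; -4.0000 3.5000]
BᵀPA = [88.0000 20.0000; -19.0000 1.0000]
K = S⁻¹·BᵀPA = [1.1061 0.3528; -4.1645 0.6889]
A−BK = [0.9178 -0.1555; 1.3421 -0.2443]
AᵀP(A−BK) = [25.5399 -3.9571; -3.9571 0.7551]
P' = Q + AᵀP(A−BK) = [26.0399 -4.9571; -4.9571 4.7551]
tr(P') = 30.7950


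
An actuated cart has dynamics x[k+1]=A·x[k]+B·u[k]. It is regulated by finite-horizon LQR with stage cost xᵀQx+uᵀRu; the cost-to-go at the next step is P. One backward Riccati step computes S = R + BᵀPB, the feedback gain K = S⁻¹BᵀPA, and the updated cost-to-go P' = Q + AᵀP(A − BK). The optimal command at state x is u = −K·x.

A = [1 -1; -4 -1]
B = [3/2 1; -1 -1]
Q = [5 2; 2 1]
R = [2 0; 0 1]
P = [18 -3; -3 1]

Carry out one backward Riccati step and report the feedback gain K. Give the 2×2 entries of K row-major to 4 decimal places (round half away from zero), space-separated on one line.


BᵀP = [30.0000 -5.5000; 21.0000 -4.0000]
S = R + BᵀPB = [2 0; 0 1] + [50.5000 35.5000; 35.5000 25.0000] = [52.5000 35.5000; 35.5000 26.0000]
BᵀPA = [52.0000 -24.5000; 37.0000 -17.0000]
K = S⁻¹·BᵀPA = [0.3675 -0.3198; 0.9212 -0.2172]
A−BK = [-0.4726 -0.3031; -2.7112 -1.5370]
AᵀP(A−BK) = [4.8019 1.6659; 1.6659 1.4726]
P' = Q + AᵀP(A−BK) = [9.8019 3.6659; 3.6659 2.4726]
tr(P') = 12.2745

0.3675 -0.3198 0.9212 -0.2172


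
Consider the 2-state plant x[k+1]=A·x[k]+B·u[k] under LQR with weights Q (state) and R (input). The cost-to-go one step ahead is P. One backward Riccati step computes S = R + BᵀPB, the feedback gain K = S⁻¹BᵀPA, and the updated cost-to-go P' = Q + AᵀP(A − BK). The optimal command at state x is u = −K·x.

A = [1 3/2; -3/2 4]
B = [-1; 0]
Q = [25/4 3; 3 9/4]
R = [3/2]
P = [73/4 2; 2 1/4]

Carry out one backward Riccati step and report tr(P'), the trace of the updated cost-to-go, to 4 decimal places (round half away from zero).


BᵀP = [-18.2500 -2.0000]
S = R + BᵀPB = [3/2] + [18.2500] = [19.7500]
BᵀPA = [-15.2500 -35.3750]
K = S⁻¹·BᵀPA = [-0.7722 -1.7911]
A−BK = [0.2278 -0.2911; -1.5000 4.0000]
AᵀP(A−BK) = [1.0372 2.0601; 2.0601 5.7009]
P' = Q + AᵀP(A−BK) = [7.2872 5.0601; 5.0601 7.9509]
tr(P') = 15.2381

15.2381


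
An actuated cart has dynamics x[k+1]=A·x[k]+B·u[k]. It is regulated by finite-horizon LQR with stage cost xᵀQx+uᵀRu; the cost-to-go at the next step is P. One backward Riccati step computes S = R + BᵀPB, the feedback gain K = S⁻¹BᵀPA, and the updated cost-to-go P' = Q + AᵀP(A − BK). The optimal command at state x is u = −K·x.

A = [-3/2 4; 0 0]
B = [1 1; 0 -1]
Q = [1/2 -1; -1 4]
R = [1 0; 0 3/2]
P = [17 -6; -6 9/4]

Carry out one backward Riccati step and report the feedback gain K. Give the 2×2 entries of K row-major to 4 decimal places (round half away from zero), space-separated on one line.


-0.6880 1.8347 -0.5702 1.5207

BᵀP = [17.0000 -6.0000; 23.0000 -8.2500]
S = R + BᵀPB = [1 0; 0 3/2] + [17.0000 23.0000; 23.0000 31.2500] = [18.0000 23.0000; 23.0000 32.7500]
BᵀPA = [-25.5000 68.0000; -34.5000 92.0000]
K = S⁻¹·BᵀPA = [-0.6880 1.8347; -0.5702 1.5207]
A−BK = [-0.2417 0.6446; -0.5702 1.5207]
AᵀP(A−BK) = [1.0320 -2.7521; -2.7521 7.3388]
P' = Q + AᵀP(A−BK) = [1.5320 -3.7521; -3.7521 11.3388]
tr(P') = 12.8709


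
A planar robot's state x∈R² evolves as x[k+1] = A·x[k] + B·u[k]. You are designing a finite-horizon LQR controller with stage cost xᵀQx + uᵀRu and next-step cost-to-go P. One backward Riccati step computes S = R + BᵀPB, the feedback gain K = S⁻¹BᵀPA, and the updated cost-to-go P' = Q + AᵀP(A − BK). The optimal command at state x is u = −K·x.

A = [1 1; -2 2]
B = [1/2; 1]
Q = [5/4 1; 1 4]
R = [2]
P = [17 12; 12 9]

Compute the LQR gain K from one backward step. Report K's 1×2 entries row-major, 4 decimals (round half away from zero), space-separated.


-0.3486 1.8532

BᵀP = [20.5000 15.0000]
S = R + BᵀPB = [2] + [25.2500] = [27.2500]
BᵀPA = [-9.5000 50.5000]
K = S⁻¹·BᵀPA = [-0.3486 1.8532]
A−BK = [1.1743 0.0734; -1.6514 0.1468]
AᵀP(A−BK) = [1.6881 -1.3945; -1.3945 7.4128]
P' = Q + AᵀP(A−BK) = [2.9381 -0.3945; -0.3945 11.4128]
tr(P') = 14.3509


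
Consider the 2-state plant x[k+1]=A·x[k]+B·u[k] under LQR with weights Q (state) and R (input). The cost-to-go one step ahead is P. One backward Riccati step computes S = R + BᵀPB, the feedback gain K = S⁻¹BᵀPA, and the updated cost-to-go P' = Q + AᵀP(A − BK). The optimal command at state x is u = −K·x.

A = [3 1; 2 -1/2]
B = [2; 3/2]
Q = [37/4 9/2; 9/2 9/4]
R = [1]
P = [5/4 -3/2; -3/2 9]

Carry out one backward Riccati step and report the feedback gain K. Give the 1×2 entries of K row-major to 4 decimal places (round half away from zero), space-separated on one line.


BᵀP = [0.2500 10.5000]
S = R + BᵀPB = [1] + [16.2500] = [17.2500]
BᵀPA = [21.7500 -5.0000]
K = S⁻¹·BᵀPA = [1.2609 -0.2899]
A−BK = [0.4783 1.5797; 0.1087 -0.0652]
AᵀP(A−BK) = [1.8261 0.3043; 0.3043 3.5507]
P' = Q + AᵀP(A−BK) = [11.0761 4.8043; 4.8043 5.8007]
tr(P') = 16.8768

1.2609 -0.2899


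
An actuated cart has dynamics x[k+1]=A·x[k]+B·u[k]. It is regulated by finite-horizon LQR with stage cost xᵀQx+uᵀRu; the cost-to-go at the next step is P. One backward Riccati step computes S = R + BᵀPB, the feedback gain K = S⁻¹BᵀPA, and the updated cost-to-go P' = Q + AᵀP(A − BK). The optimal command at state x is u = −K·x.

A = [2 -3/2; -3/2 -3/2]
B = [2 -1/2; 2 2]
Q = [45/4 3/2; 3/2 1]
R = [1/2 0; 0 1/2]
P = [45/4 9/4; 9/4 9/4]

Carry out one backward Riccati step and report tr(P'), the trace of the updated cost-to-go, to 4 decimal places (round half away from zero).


BᵀP = [27.0000 9.0000; -1.1250 3.3750]
S = R + BᵀPB = [1/2 0; 0 1/2] + [72.0000 4.5000; 4.5000 7.3125] = [72.5000 4.5000; 4.5000 7.8125]
BᵀPA = [40.5000 -54.0000; -7.3125 -3.3750]
K = S⁻¹·BᵀPA = [0.6396 -0.7446; -1.3044 -0.0031]
A−BK = [0.0686 -0.0123; -0.1704 -0.0045]
AᵀP(A−BK) = [1.1209 -0.2398; -0.2398 0.2792]
P' = Q + AᵀP(A−BK) = [12.3709 1.2602; 1.2602 1.2792]
tr(P') = 13.6502

13.6502


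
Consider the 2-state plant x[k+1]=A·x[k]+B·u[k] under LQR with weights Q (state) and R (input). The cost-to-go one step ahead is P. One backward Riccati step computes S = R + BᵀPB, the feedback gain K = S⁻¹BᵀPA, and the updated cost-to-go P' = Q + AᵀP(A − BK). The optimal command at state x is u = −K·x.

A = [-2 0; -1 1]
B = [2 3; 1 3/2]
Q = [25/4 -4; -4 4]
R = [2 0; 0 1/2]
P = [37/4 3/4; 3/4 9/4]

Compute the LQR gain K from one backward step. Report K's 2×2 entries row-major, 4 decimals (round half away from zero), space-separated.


-0.0995 0.0088 -0.5972 0.0530

BᵀP = [19.2500 3.7500; 28.8750 5.6250]
S = R + BᵀPB = [2 0; 0 1/2] + [42.2500 63.3750; 63.3750 95.0625] = [44.2500 63.3750; 63.3750 95.5625]
BᵀPA = [-42.2500 3.7500; -63.3750 5.6250]
K = S⁻¹·BᵀPA = [-0.0995 0.0088; -0.5972 0.0530]
A−BK = [-0.0094 -0.1767; -0.0047 0.9117]
AᵀP(A−BK) = [0.1991 -0.0177; -0.0177 1.9187]
P' = Q + AᵀP(A−BK) = [6.4491 -4.0177; -4.0177 5.9187]
tr(P') = 12.3678


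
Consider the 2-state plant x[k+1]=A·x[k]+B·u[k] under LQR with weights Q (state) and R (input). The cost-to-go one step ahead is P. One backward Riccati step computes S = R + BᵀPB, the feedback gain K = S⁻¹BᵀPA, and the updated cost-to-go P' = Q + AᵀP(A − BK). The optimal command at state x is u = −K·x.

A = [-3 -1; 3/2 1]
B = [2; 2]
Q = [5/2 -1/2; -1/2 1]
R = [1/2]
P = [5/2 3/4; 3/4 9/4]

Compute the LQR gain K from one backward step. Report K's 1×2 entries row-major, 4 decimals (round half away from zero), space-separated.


BᵀP = [6.5000 6.0000]
S = R + BᵀPB = [1/2] + [25.0000] = [25.5000]
BᵀPA = [-10.5000 -0.5000]
K = S⁻¹·BᵀPA = [-0.4118 -0.0196]
A−BK = [-2.1765 -0.9608; 2.3235 1.0392]
AᵀP(A−BK) = [16.4890 7.2941; 7.2941 3.2402]
P' = Q + AᵀP(A−BK) = [18.9890 6.7941; 6.7941 4.2402]
tr(P') = 23.2292

-0.4118 -0.0196


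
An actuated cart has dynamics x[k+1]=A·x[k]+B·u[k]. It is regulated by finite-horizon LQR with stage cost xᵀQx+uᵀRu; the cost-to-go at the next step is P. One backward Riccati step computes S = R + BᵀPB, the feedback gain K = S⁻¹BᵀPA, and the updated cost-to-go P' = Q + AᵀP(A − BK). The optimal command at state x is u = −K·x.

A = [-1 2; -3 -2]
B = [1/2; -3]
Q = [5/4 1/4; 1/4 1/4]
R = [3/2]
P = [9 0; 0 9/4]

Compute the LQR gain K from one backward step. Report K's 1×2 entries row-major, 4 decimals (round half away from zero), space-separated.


BᵀP = [4.5000 -6.7500]
S = R + BᵀPB = [3/2] + [22.5000] = [24.0000]
BᵀPA = [15.7500 22.5000]
K = S⁻¹·BᵀPA = [0.6563 0.9375]
A−BK = [-1.3281 1.5313; -1.0313 0.8125]
AᵀP(A−BK) = [18.9141 -19.2656; -19.2656 23.9063]
P' = Q + AᵀP(A−BK) = [20.1641 -19.0156; -19.0156 24.1563]
tr(P') = 44.3203

0.6563 0.9375


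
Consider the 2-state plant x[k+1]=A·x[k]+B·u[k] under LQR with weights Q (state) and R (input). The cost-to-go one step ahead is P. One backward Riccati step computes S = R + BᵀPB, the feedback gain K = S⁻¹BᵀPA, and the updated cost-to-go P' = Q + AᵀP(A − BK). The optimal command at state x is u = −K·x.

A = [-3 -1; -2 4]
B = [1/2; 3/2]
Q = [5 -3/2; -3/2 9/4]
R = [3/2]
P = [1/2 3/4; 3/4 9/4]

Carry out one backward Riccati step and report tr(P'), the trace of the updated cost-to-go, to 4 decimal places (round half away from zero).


BᵀP = [1.3750 3.7500]
S = R + BᵀPB = [3/2] + [6.3125] = [7.8125]
BᵀPA = [-11.6250 13.6250]
K = S⁻¹·BᵀPA = [-1.4880 1.7440]
A−BK = [-2.2560 -1.8720; 0.2320 1.3840]
AᵀP(A−BK) = [5.2020 -3.7260; -3.7260 6.7380]
P' = Q + AᵀP(A−BK) = [10.2020 -5.2260; -5.2260 8.9880]
tr(P') = 19.1900

19.1900


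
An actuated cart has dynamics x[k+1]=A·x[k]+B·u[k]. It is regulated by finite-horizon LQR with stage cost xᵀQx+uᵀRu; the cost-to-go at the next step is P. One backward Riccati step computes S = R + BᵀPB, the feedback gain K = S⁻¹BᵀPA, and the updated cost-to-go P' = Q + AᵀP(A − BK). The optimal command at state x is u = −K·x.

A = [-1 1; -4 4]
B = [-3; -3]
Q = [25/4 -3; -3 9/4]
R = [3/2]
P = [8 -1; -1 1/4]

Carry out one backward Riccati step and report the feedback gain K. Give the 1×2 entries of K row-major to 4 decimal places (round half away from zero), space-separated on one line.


BᵀP = [-21.0000 2.2500]
S = R + BᵀPB = [3/2] + [56.2500] = [57.7500]
BᵀPA = [12.0000 -12.0000]
K = S⁻¹·BᵀPA = [0.2078 -0.2078]
A−BK = [-0.3766 0.3766; -3.3766 3.3766]
AᵀP(A−BK) = [1.5065 -1.5065; -1.5065 1.5065]
P' = Q + AᵀP(A−BK) = [7.7565 -4.5065; -4.5065 3.7565]
tr(P') = 11.5130

0.2078 -0.2078


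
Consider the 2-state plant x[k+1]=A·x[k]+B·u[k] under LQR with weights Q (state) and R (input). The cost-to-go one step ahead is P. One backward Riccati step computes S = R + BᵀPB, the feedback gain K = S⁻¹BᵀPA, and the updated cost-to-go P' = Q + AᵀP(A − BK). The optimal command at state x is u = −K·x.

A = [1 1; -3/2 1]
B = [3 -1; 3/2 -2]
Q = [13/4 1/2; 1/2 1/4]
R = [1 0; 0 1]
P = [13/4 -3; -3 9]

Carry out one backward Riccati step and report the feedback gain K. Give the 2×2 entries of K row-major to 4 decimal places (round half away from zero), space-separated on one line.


0.6889 0.2189 1.2413 -0.3232

BᵀP = [5.2500 4.5000; 2.7500 -15.0000]
S = R + BᵀPB = [1 0; 0 1] + [22.5000 -14.2500; -14.2500 27.2500] = [23.5000 -14.2500; -14.2500 28.2500]
BᵀPA = [-1.5000 9.7500; 25.2500 -12.2500]
K = S⁻¹·BᵀPA = [0.6889 0.2189; 1.2413 -0.3232]
A−BK = [0.1747 0.0201; -0.0507 0.0252]
AᵀP(A−BK) = [2.1908 -0.2607; -0.2607 0.1564]
P' = Q + AᵀP(A−BK) = [5.4408 0.2393; 0.2393 0.4064]
tr(P') = 5.8472
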